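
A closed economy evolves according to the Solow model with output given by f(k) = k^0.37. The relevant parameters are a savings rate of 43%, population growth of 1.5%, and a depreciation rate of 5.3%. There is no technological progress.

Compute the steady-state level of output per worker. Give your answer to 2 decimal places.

y* = 2.95

At the steady state, Δk = 0, so s·k^α = (n + δ)·k.
Dividing both sides by k: k^(1−α) = s / (n + δ).
k^0.63 = 0.43 / (0.015 + 0.053) = 0.43 / 0.068 = 6.3235
k* = 6.3235^(1/0.63) ≈ 18.6793
y* = (k*)^α = 18.6793^0.37 ≈ 2.9540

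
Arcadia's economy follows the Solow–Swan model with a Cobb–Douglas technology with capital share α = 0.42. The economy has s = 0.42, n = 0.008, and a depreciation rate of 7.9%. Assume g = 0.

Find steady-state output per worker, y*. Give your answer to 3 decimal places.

y* = 3.127

At the steady state, Δk = 0, so s·k^α = (n + δ)·k.
Rearranging, k^(1−α) = s / (n + δ).
k^0.58 = 0.42 / (0.008 + 0.079) = 0.42 / 0.087 = 4.8276
k* = 4.8276^(1/0.58) ≈ 15.0955
y* = (k*)^α = 15.0955^0.42 ≈ 3.1269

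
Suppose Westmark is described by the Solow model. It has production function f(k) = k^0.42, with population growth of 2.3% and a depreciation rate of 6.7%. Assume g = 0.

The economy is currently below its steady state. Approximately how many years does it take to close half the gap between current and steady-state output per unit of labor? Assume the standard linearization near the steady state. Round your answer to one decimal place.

Near the steady state the convergence rate is λ = (1 − α)(n + δ).
λ = (1 − 0.42) × 0.090 = 0.58 × 0.090 = 0.0522
Half-life = ln 2 / λ = 0.6931 / 0.0522 ≈ 13.28 years

about 13.3 years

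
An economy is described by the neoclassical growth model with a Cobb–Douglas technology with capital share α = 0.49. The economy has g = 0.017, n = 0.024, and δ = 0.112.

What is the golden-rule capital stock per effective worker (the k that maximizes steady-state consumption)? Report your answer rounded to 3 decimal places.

The golden rule sets f'(k) = n + g + δ, i.e. α·k^(α−1) = n + g + δ.
So k^(1−α) = α / (n + g + δ) = 0.49 / 0.153 = 3.2026.
k_gold = 3.2026^(1/0.51) ≈ 9.7990

k_gold ≈ 9.799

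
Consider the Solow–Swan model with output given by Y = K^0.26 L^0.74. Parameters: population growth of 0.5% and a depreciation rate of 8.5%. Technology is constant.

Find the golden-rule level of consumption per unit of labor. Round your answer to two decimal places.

At the golden rule, f'(k) = n + δ, so α·k^(α−1) = n + δ and k_gold = (α/(n + δ))^(1/(1−α)).
k_gold = (0.26/0.090)^(1/0.74) = 2.8889^1.3514 ≈ 4.1941
c_gold = f(k_gold) − (n + δ)·k_gold = 1.4517 − 0.090×4.1941 ≈ 1.0742

c_gold ≈ 1.07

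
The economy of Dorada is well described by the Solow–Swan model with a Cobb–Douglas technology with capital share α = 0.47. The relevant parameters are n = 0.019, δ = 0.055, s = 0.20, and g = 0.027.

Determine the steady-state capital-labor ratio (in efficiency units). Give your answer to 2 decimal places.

In steady state, investment equals break-even investment: s·k^α = (n + g + δ)·k.
Dividing both sides by k: k^(1−α) = s / (n + g + δ).
k^0.53 = 0.20 / (0.019 + 0.027 + 0.055) = 0.20 / 0.101 = 1.9802
k* = 1.9802^(1/0.53) ≈ 3.6293

k* = 3.63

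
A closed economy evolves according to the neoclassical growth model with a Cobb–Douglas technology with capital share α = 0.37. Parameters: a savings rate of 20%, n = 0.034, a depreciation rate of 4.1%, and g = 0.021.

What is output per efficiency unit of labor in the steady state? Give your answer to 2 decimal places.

y* = 1.54

In steady state, investment equals break-even investment: s·k^α = (n + g + δ)·k.
Rearranging, k^(1−α) = s / (n + g + δ).
k^0.63 = 0.20 / (0.034 + 0.021 + 0.041) = 0.20 / 0.096 = 2.0833
k* = 2.0833^(1/0.63) ≈ 3.2059
y* = (k*)^α = 3.2059^0.37 ≈ 1.5389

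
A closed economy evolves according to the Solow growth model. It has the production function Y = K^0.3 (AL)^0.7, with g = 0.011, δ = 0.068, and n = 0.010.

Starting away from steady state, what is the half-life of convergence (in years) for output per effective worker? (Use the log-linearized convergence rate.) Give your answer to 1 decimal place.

half-life ≈ 11.1 years

Near the steady state the convergence rate is λ = (1 − α)(n + g + δ).
λ = (1 − 0.3) × 0.089 = 0.7 × 0.089 = 0.0623
Half-life = ln 2 / λ = 0.6931 / 0.0623 ≈ 11.13 years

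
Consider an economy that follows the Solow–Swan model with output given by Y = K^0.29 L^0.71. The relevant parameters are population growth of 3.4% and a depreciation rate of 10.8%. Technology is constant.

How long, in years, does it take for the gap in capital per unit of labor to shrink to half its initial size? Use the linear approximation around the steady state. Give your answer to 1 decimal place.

t_½ ≈ 6.9 years

Near the steady state the convergence rate is λ = (1 − α)(n + δ).
λ = (1 − 0.29) × 0.142 = 0.71 × 0.142 = 0.10082
Half-life = ln 2 / λ = 0.6931 / 0.10082 ≈ 6.87 years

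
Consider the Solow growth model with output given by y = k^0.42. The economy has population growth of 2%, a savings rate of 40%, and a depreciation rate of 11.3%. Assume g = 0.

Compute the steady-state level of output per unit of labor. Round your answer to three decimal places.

In steady state, investment equals break-even investment: s·k^α = (n + δ)·k.
Rearranging, k^(1−α) = s / (n + δ).
k^0.58 = 0.40 / (0.020 + 0.113) = 0.40 / 0.133 = 3.0075
k* = 3.0075^(1/0.58) ≈ 6.6756
y* = (k*)^α = 6.6756^0.42 ≈ 2.2197

y* ≈ 2.220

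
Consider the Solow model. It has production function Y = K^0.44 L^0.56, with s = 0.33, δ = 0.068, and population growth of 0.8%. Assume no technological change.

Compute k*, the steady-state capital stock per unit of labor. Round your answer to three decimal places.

k* ≈ 13.764

In steady state, investment equals break-even investment: s·k^α = (n + δ)·k.
Rearranging, k^(1−α) = s / (n + δ).
k^0.56 = 0.33 / (0.008 + 0.068) = 0.33 / 0.076 = 4.3421
k* = 4.3421^(1/0.56) ≈ 13.7642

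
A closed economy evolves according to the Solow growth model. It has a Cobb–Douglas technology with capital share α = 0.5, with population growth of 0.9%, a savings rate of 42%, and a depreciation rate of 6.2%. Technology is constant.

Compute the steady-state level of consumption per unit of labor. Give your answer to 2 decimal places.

At the steady state, Δk = 0, so s·k^α = (n + δ)·k.
Rearranging, k^(1−α) = s / (n + δ).
k^0.5 = 0.42 / (0.009 + 0.062) = 0.42 / 0.071 = 5.9155
k* = 5.9155^(1/0.5) ≈ 34.9931
y* = (k*)^α = 34.9931^0.5 ≈ 5.9155
c* = (1 − s)·y* = (1 − 0.42) × 5.9155 ≈ 3.4310

c* = 3.43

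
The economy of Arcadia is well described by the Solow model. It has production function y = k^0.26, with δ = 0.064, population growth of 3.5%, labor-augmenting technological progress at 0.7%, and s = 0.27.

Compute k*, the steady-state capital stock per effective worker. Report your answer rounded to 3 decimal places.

At the steady state, Δk = 0, so s·k^α = (n + g + δ)·k.
Dividing both sides by k: k^(1−α) = s / (n + g + δ).
k^0.74 = 0.27 / (0.035 + 0.007 + 0.064) = 0.27 / 0.106 = 2.5472
k* = 2.5472^(1/0.74) ≈ 3.5378

k* = 3.538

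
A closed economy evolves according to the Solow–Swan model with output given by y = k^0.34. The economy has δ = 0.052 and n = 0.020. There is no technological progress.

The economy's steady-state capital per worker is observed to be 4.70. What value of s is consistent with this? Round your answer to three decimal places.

In steady state, investment equals break-even investment: s·k^α = (n + δ)·k.
So s / (n + δ) = (k*)^(1−α) = 4.70^0.66 = 2.7771.
Therefore s = 2.7771 × (n + δ) = 2.7771 × 0.072 = 0.2000.

s ≈ 0.200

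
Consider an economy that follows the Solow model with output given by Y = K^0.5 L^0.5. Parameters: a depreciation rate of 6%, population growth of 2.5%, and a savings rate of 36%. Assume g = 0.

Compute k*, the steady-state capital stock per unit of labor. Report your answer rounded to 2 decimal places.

k* = 17.94

Steady state requires s·f(k) = (n + δ)·k, i.e. s·k^α = (n + δ)·k.
Dividing both sides by k: k^(1−α) = s / (n + δ).
k^0.5 = 0.36 / (0.025 + 0.060) = 0.36 / 0.085 = 4.2353
k* = 4.2353^(1/0.5) ≈ 17.9378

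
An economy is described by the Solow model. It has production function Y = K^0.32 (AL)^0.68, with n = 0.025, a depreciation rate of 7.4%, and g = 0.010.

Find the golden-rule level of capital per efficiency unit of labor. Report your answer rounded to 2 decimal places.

k_gold ≈ 4.87

The golden rule sets f'(k) = n + g + δ, i.e. α·k^(α−1) = n + g + δ.
So k^(1−α) = α / (n + g + δ) = 0.32 / 0.109 = 2.9358.
k_gold = 2.9358^(1/0.68) ≈ 4.8734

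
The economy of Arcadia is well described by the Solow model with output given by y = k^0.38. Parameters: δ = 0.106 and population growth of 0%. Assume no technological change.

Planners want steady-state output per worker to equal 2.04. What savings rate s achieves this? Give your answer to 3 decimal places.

In steady state, investment equals break-even investment: s·k^α = (n + δ)·k.
Since y* = [s/(n + δ)]^(α/(1−α)), we have s/(n + δ) = (y*)^((1−α)/α) = 2.04^1.6316 = 3.2003.
Therefore s = 3.2003 × (n + δ) = 3.2003 × 0.106 = 0.3392.

s ≈ 0.339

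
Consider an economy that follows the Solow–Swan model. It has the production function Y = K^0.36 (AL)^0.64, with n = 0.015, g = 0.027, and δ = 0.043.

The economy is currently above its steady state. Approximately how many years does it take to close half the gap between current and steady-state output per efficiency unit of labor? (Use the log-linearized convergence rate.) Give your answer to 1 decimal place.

about 12.7 years

Near the steady state the convergence rate is λ = (1 − α)(n + g + δ).
λ = (1 − 0.36) × 0.085 = 0.64 × 0.085 = 0.0544
Half-life = ln 2 / λ = 0.6931 / 0.0544 ≈ 12.74 years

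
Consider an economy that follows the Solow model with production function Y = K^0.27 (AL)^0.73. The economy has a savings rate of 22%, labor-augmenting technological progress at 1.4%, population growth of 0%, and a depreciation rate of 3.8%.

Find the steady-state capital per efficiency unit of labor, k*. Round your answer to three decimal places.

In steady state, investment equals break-even investment: s·k^α = (n + g + δ)·k.
Dividing both sides by k: k^(1−α) = s / (n + g + δ).
k^0.73 = 0.22 / (0.000 + 0.014 + 0.038) = 0.22 / 0.052 = 4.2308
k* = 4.2308^(1/0.73) ≈ 7.2130

k* ≈ 7.213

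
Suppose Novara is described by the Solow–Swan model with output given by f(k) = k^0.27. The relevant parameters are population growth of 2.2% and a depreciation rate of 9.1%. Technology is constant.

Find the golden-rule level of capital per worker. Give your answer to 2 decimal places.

The golden rule sets f'(k) = n + δ, i.e. α·k^(α−1) = n + δ.
So k^(1−α) = α / (n + δ) = 0.27 / 0.113 = 2.3894.
k_gold = 2.3894^(1/0.73) ≈ 3.2976

k_gold ≈ 3.30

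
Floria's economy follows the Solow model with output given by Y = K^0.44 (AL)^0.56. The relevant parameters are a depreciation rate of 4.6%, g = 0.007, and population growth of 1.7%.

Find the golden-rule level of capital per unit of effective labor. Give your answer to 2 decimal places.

k_gold ≈ 26.65

The golden rule sets f'(k) = n + g + δ, i.e. α·k^(α−1) = n + g + δ.
So k^(1−α) = α / (n + g + δ) = 0.44 / 0.070 = 6.2857.
k_gold = 6.2857^(1/0.56) ≈ 26.6460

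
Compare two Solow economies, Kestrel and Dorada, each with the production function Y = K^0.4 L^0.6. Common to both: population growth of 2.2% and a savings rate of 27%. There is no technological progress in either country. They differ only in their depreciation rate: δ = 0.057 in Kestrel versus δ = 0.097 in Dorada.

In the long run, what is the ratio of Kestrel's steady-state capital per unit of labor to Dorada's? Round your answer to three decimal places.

Steady-state k* = [s/(n + δ)]^(1/(1−α)), so the ratio is [ (s_K/(n + δ)_K) / (s_D/(n + δ)_D) ]^1.6667.
s_K/(n + δ)_K = 0.27/0.079 = 3.4177; s_D/(n + δ)_D = 0.27/0.119 = 2.2689.
Ratio = (3.4177/2.2689)^1.6667 = 1.5063^1.6667 ≈ 1.9794

ratio ≈ 1.979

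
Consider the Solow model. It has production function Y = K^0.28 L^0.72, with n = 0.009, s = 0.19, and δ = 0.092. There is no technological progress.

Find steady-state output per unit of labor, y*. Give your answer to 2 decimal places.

y* = 1.28

At the steady state, Δk = 0, so s·k^α = (n + δ)·k.
Dividing both sides by k: k^(1−α) = s / (n + δ).
k^0.72 = 0.19 / (0.009 + 0.092) = 0.19 / 0.101 = 1.8812
k* = 1.8812^(1/0.72) ≈ 2.4052
y* = (k*)^α = 2.4052^0.28 ≈ 1.2786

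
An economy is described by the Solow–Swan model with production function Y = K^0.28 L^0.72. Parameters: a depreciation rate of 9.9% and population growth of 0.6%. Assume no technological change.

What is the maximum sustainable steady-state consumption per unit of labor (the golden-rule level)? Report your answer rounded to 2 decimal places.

c_gold ≈ 1.05

At the golden rule, f'(k) = n + δ, so α·k^(α−1) = n + δ and k_gold = (α/(n + δ))^(1/(1−α)).
k_gold = (0.28/0.105)^(1/0.72) = 2.6667^1.3889 ≈ 3.9051
c_gold = f(k_gold) − (n + δ)·k_gold = 1.4644 − 0.105×3.9051 ≈ 1.0544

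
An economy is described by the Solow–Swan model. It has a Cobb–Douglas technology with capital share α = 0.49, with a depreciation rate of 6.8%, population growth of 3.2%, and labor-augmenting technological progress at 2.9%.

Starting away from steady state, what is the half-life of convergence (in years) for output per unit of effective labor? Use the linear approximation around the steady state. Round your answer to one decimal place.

Near the steady state the convergence rate is λ = (1 − α)(n + g + δ).
λ = (1 − 0.49) × 0.129 = 0.51 × 0.129 = 0.06579
Half-life = ln 2 / λ = 0.6931 / 0.06579 ≈ 10.54 years

t_½ ≈ 10.5 years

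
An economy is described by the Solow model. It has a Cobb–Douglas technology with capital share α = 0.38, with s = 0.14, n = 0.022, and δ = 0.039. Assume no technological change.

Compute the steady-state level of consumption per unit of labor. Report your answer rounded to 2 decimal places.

c* = 1.43

In steady state, investment equals break-even investment: s·k^α = (n + δ)·k.
Rearranging, k^(1−α) = s / (n + δ).
k^0.62 = 0.14 / (0.022 + 0.039) = 0.14 / 0.061 = 2.2951
k* = 2.2951^(1/0.62) ≈ 3.8189
y* = (k*)^α = 3.8189^0.38 ≈ 1.6639
c* = (1 − s)·y* = (1 − 0.14) × 1.6639 ≈ 1.4310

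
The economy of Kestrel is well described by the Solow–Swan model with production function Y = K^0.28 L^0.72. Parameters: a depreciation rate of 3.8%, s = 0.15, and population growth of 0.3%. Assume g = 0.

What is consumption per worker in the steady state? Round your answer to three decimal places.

c* = 1.408

In steady state, investment equals break-even investment: s·k^α = (n + δ)·k.
Dividing both sides by k: k^(1−α) = s / (n + δ).
k^0.72 = 0.15 / (0.003 + 0.038) = 0.15 / 0.041 = 3.6585
k* = 3.6585^(1/0.72) ≈ 6.0585
y* = (k*)^α = 6.0585^0.28 ≈ 1.6560
c* = (1 − s)·y* = (1 − 0.15) × 1.6560 ≈ 1.4076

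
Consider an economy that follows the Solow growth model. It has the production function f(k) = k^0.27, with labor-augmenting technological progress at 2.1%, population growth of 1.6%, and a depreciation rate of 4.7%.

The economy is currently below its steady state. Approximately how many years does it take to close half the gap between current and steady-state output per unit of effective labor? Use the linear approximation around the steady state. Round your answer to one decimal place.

half-life ≈ 11.3 years

Near the steady state the convergence rate is λ = (1 − α)(n + g + δ).
λ = (1 − 0.27) × 0.084 = 0.73 × 0.084 = 0.06132
Half-life = ln 2 / λ = 0.6931 / 0.06132 ≈ 11.30 years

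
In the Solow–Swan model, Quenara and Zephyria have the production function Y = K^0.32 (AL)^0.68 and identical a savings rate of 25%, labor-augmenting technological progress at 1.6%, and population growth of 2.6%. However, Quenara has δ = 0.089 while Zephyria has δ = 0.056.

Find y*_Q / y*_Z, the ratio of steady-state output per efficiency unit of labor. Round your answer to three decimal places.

Steady-state y* = [s/(n + g + δ)]^(α/(1−α)), so the ratio is [ (s_Q/(n + g + δ)_Q) / (s_Z/(n + g + δ)_Z) ]^0.4706.
s_Q/(n + g + δ)_Q = 0.25/0.131 = 1.9084; s_Z/(n + g + δ)_Z = 0.25/0.098 = 2.5510.
Ratio = (1.9084/2.5510)^0.4706 = 0.7481^0.4706 ≈ 0.8723

y*_Q / y*_Z ≈ 0.872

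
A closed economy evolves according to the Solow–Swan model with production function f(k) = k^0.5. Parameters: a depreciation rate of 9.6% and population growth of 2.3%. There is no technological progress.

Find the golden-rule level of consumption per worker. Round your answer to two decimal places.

At the golden rule, f'(k) = n + δ, so α·k^(α−1) = n + δ and k_gold = (α/(n + δ))^(1/(1−α)).
k_gold = (0.5/0.119)^(1/0.5) = 4.2017^2 ≈ 17.6543
c_gold = f(k_gold) − (n + δ)·k_gold = 4.2017 − 0.119×17.6543 ≈ 2.1008

c_gold ≈ 2.10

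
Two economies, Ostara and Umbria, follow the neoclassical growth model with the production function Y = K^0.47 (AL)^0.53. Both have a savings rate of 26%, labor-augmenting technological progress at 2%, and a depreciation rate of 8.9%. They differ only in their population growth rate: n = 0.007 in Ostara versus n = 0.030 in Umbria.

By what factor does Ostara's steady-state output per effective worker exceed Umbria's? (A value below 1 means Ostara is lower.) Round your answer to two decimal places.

ratio ≈ 1.17

Steady-state y* = [s/(n + g + δ)]^(α/(1−α)), so the ratio is [ (s_O/(n + g + δ)_O) / (s_U/(n + g + δ)_U) ]^0.8868.
s_O/(n + g + δ)_O = 0.26/0.116 = 2.2414; s_U/(n + g + δ)_U = 0.26/0.139 = 1.8705.
Ratio = (2.2414/1.8705)^0.8868 = 1.1983^0.8868 ≈ 1.1740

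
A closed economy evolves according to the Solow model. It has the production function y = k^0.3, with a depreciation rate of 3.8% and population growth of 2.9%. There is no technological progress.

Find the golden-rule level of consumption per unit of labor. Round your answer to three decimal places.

At the golden rule, f'(k) = n + δ, so α·k^(α−1) = n + δ and k_gold = (α/(n + δ))^(1/(1−α)).
k_gold = (0.3/0.067)^(1/0.7) = 4.4776^1.4286 ≈ 8.5130
c_gold = f(k_gold) − (n + δ)·k_gold = 1.9012 − 0.067×8.5130 ≈ 1.3308

c_gold ≈ 1.331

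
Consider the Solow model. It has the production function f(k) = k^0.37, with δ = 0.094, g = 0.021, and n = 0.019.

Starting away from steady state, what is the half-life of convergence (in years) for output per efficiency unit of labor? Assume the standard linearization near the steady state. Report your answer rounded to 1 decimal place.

t_½ ≈ 8.2 years

Near the steady state the convergence rate is λ = (1 − α)(n + g + δ).
λ = (1 − 0.37) × 0.134 = 0.63 × 0.134 = 0.08442
Half-life = ln 2 / λ = 0.6931 / 0.08442 ≈ 8.21 years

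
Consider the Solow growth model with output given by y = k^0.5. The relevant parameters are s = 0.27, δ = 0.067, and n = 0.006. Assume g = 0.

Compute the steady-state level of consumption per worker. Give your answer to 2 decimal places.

c* = 2.70

At the steady state, Δk = 0, so s·k^α = (n + δ)·k.
Rearranging, k^(1−α) = s / (n + δ).
k^0.5 = 0.27 / (0.006 + 0.067) = 0.27 / 0.073 = 3.6986
k* = 3.6986^(1/0.5) ≈ 13.6796
y* = (k*)^α = 13.6796^0.5 ≈ 3.6986
c* = (1 − s)·y* = (1 − 0.27) × 3.6986 ≈ 2.7000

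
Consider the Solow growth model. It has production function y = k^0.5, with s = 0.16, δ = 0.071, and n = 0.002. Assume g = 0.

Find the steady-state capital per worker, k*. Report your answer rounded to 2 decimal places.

k* ≈ 4.80

At the steady state, Δk = 0, so s·k^α = (n + δ)·k.
Dividing both sides by k: k^(1−α) = s / (n + δ).
k^0.5 = 0.16 / (0.002 + 0.071) = 0.16 / 0.073 = 2.1918
k* = 2.1918^(1/0.5) ≈ 4.8040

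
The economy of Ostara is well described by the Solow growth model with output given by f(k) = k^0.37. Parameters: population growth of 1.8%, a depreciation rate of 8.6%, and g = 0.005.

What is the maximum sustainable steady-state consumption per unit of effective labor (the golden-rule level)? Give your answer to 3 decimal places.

At the golden rule, f'(k) = n + g + δ, so α·k^(α−1) = n + g + δ and k_gold = (α/(n + g + δ))^(1/(1−α)).
k_gold = (0.37/0.109)^(1/0.63) = 3.3945^1.5873 ≈ 6.9583
c_gold = f(k_gold) − (n + g + δ)·k_gold = 2.0499 − 0.109×6.9583 ≈ 1.2914

c_gold ≈ 1.291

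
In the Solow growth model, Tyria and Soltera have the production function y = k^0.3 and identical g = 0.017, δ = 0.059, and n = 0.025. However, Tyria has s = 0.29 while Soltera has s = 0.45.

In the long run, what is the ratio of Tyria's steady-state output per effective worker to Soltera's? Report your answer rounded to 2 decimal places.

y*_T / y*_S ≈ 0.83

Steady-state y* = [s/(n + g + δ)]^(α/(1−α)), so the ratio is [ (s_T/(n + g + δ)_T) / (s_S/(n + g + δ)_S) ]^0.4286.
s_T/(n + g + δ)_T = 0.29/0.101 = 2.8713; s_S/(n + g + δ)_S = 0.45/0.101 = 4.4554.
Ratio = (2.8713/4.4554)^0.4286 = 0.6445^0.4286 ≈ 0.8284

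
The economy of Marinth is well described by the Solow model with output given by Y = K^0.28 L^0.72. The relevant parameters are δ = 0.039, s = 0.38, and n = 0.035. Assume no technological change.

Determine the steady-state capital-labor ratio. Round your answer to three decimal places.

In steady state, investment equals break-even investment: s·k^α = (n + δ)·k.
Dividing both sides by k: k^(1−α) = s / (n + δ).
k^0.72 = 0.38 / (0.035 + 0.039) = 0.38 / 0.074 = 5.1351
k* = 5.1351^(1/0.72) ≈ 9.7023

k* ≈ 9.702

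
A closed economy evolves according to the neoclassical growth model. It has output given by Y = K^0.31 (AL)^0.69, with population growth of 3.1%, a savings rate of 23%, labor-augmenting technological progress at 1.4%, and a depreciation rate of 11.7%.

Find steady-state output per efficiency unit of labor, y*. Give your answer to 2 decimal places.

Steady state requires s·f(k) = (n + g + δ)·k, i.e. s·k^α = (n + g + δ)·k.
Dividing both sides by k: k^(1−α) = s / (n + g + δ).
k^0.69 = 0.23 / (0.031 + 0.014 + 0.117) = 0.23 / 0.162 = 1.4198
k* = 1.4198^(1/0.69) ≈ 1.6620
y* = (k*)^α = 1.6620^0.31 ≈ 1.1706

y* = 1.17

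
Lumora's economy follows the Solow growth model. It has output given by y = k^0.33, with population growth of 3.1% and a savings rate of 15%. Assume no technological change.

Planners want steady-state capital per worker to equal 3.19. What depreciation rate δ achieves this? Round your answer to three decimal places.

In steady state, investment equals break-even investment: s·k^α = (n + δ)·k.
So s / (n + δ) = (k*)^(1−α) = 3.19^0.67 = 2.1754.
Therefore n + δ = s / 2.1754 = 0.15 / 2.1754 = 0.0690, so δ = 0.0690 − 0.031 = 0.0380.

δ ≈ 0.038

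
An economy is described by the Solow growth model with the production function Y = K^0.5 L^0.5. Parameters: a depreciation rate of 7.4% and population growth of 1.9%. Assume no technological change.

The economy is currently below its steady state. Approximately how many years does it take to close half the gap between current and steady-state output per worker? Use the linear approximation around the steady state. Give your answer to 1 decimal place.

Near the steady state the convergence rate is λ = (1 − α)(n + δ).
λ = (1 − 0.5) × 0.093 = 0.5 × 0.093 = 0.0465
Half-life = ln 2 / λ = 0.6931 / 0.0465 ≈ 14.91 years

t_½ ≈ 14.9 years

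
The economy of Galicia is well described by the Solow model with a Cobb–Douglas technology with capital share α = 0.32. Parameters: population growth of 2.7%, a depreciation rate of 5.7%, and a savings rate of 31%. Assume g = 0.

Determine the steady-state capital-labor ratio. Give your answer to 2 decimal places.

In steady state, investment equals break-even investment: s·k^α = (n + δ)·k.
Rearranging, k^(1−α) = s / (n + δ).
k^0.68 = 0.31 / (0.027 + 0.057) = 0.31 / 0.084 = 3.6905
k* = 3.6905^(1/0.68) ≈ 6.8226

k* = 6.82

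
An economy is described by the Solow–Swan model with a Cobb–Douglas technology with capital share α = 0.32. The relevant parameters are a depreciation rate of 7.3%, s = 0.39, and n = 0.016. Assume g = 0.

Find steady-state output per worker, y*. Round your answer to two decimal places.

At the steady state, Δk = 0, so s·k^α = (n + δ)·k.
Rearranging, k^(1−α) = s / (n + δ).
k^0.68 = 0.39 / (0.016 + 0.073) = 0.39 / 0.089 = 4.3820
k* = 4.3820^(1/0.68) ≈ 8.7829
y* = (k*)^α = 8.7829^0.32 ≈ 2.0043

y* ≈ 2.00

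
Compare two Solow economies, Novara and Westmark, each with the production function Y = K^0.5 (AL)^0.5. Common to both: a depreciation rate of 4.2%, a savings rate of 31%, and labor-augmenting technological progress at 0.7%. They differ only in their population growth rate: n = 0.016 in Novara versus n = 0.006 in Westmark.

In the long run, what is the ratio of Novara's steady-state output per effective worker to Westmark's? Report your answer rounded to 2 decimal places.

Steady-state y* = [s/(n + g + δ)]^(α/(1−α)), so the ratio is [ (s_N/(n + g + δ)_N) / (s_W/(n + g + δ)_W) ]^1.
s_N/(n + g + δ)_N = 0.31/0.065 = 4.7692; s_W/(n + g + δ)_W = 0.31/0.055 = 5.6364.
Ratio = (4.7692/5.6364)^1 = 0.8461^1 ≈ 0.8461

y*_N / y*_W ≈ 0.85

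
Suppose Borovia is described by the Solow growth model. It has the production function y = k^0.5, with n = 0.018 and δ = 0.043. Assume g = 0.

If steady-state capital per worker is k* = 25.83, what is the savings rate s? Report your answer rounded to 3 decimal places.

s ≈ 0.310

Steady state requires s·f(k) = (n + δ)·k, i.e. s·k^α = (n + δ)·k.
So s / (n + δ) = (k*)^(1−α) = 25.83^0.5 = 5.0823.
Therefore s = 5.0823 × (n + δ) = 5.0823 × 0.061 = 0.3100.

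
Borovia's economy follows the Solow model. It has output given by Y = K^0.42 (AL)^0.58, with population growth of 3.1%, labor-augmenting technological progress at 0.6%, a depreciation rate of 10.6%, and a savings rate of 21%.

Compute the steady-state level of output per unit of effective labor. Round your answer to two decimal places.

y* = 1.32

At the steady state, Δk = 0, so s·k^α = (n + g + δ)·k.
Rearranging, k^(1−α) = s / (n + g + δ).
k^0.58 = 0.21 / (0.031 + 0.006 + 0.106) = 0.21 / 0.143 = 1.4685
k* = 1.4685^(1/0.58) ≈ 1.9396
y* = (k*)^α = 1.9396^0.42 ≈ 1.3208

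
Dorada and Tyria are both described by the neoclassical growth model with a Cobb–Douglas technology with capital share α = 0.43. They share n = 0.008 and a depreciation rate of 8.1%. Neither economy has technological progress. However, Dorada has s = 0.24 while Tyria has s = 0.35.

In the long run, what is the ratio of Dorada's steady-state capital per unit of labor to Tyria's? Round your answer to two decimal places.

k*_D / k*_T ≈ 0.52

Steady-state k* = [s/(n + δ)]^(1/(1−α)), so the ratio is [ (s_D/(n + δ)_D) / (s_T/(n + δ)_T) ]^1.7544.
s_D/(n + δ)_D = 0.24/0.089 = 2.6966; s_T/(n + δ)_T = 0.35/0.089 = 3.9326.
Ratio = (2.6966/3.9326)^1.7544 = 0.6857^1.7544 ≈ 0.5158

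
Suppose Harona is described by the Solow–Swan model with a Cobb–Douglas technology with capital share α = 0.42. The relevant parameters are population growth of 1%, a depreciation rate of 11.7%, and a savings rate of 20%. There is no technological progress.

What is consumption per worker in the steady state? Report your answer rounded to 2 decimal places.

c* = 1.11

At the steady state, Δk = 0, so s·k^α = (n + δ)·k.
Dividing both sides by k: k^(1−α) = s / (n + δ).
k^0.58 = 0.20 / (0.010 + 0.117) = 0.20 / 0.127 = 1.5748
k* = 1.5748^(1/0.58) ≈ 2.1880
y* = (k*)^α = 2.1880^0.42 ≈ 1.3894
c* = (1 − s)·y* = (1 − 0.20) × 1.3894 ≈ 1.1115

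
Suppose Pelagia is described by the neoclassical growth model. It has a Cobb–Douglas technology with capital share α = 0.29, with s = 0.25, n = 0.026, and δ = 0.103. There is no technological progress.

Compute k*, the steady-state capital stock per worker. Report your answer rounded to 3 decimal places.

k* ≈ 2.539

At the steady state, Δk = 0, so s·k^α = (n + δ)·k.
Rearranging, k^(1−α) = s / (n + δ).
k^0.71 = 0.25 / (0.026 + 0.103) = 0.25 / 0.129 = 1.9380
k* = 1.9380^(1/0.71) ≈ 2.5394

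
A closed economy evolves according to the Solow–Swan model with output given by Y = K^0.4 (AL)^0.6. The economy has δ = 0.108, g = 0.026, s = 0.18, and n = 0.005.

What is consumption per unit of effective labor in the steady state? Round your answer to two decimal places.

c* = 0.97

Steady state requires s·f(k) = (n + g + δ)·k, i.e. s·k^α = (n + g + δ)·k.
Dividing both sides by k: k^(1−α) = s / (n + g + δ).
k^0.6 = 0.18 / (0.005 + 0.026 + 0.108) = 0.18 / 0.139 = 1.2950
k* = 1.2950^(1/0.6) ≈ 1.5386
y* = (k*)^α = 1.5386^0.4 ≈ 1.1881
c* = (1 − s)·y* = (1 − 0.18) × 1.1881 ≈ 0.9742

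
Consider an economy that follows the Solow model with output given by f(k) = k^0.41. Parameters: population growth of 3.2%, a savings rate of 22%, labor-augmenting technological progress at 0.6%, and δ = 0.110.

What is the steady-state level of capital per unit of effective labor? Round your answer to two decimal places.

At the steady state, Δk = 0, so s·k^α = (n + g + δ)·k.
Rearranging, k^(1−α) = s / (n + g + δ).
k^0.59 = 0.22 / (0.032 + 0.006 + 0.110) = 0.22 / 0.148 = 1.4865
k* = 1.4865^(1/0.59) ≈ 1.9580

k* = 1.96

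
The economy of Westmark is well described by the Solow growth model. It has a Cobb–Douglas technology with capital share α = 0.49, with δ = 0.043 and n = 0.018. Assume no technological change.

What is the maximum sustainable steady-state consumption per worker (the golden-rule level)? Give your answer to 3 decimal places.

c_gold ≈ 3.775

At the golden rule, f'(k) = n + δ, so α·k^(α−1) = n + δ and k_gold = (α/(n + δ))^(1/(1−α)).
k_gold = (0.49/0.061)^(1/0.51) = 8.0328^1.9608 ≈ 59.4652
c_gold = f(k_gold) − (n + δ)·k_gold = 7.4027 − 0.061×59.4652 ≈ 3.7753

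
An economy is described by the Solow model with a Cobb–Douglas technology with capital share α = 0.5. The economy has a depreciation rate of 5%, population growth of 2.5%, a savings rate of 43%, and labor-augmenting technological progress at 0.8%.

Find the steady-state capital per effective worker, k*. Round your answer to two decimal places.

Steady state requires s·f(k) = (n + g + δ)·k, i.e. s·k^α = (n + g + δ)·k.
Rearranging, k^(1−α) = s / (n + g + δ).
k^0.5 = 0.43 / (0.025 + 0.008 + 0.050) = 0.43 / 0.083 = 5.1807
k* = 5.1807^(1/0.5) ≈ 26.8397

k* ≈ 26.84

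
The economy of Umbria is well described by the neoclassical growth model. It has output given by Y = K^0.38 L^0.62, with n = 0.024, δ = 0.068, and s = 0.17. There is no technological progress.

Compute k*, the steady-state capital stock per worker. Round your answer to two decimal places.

k* = 2.69

At the steady state, Δk = 0, so s·k^α = (n + δ)·k.
Dividing both sides by k: k^(1−α) = s / (n + δ).
k^0.62 = 0.17 / (0.024 + 0.068) = 0.17 / 0.092 = 1.8478
k* = 1.8478^(1/0.62) ≈ 2.6921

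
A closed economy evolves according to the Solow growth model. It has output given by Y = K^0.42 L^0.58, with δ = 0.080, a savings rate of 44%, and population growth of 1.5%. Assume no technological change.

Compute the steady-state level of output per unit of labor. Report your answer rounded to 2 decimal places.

y* ≈ 3.03

Steady state requires s·f(k) = (n + δ)·k, i.e. s·k^α = (n + δ)·k.
Dividing both sides by k: k^(1−α) = s / (n + δ).
k^0.58 = 0.44 / (0.015 + 0.080) = 0.44 / 0.095 = 4.6316
k* = 4.6316^(1/0.58) ≈ 14.0544
y* = (k*)^α = 14.0544^0.42 ≈ 3.0345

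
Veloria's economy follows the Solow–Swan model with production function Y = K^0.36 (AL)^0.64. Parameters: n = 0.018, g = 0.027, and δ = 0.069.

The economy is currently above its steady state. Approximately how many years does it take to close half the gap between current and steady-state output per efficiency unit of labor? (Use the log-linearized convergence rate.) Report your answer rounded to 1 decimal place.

Near the steady state the convergence rate is λ = (1 − α)(n + g + δ).
λ = (1 − 0.36) × 0.114 = 0.64 × 0.114 = 0.07296
Half-life = ln 2 / λ = 0.6931 / 0.07296 ≈ 9.50 years

about 9.5 years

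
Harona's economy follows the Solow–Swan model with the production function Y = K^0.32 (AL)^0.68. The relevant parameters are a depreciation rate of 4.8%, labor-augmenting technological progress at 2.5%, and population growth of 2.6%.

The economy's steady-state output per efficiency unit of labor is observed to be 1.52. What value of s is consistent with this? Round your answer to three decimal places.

s ≈ 0.241

In steady state, investment equals break-even investment: s·k^α = (n + g + δ)·k.
Since y* = [s/(n + g + δ)]^(α/(1−α)), we have s/(n + g + δ) = (y*)^((1−α)/α) = 1.52^2.125 = 2.4345.
Therefore s = 2.4345 × (n + g + δ) = 2.4345 × 0.099 = 0.2410.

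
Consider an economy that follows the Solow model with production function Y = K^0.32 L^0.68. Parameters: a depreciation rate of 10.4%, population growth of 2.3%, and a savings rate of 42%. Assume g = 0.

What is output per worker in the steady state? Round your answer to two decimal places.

y* ≈ 1.76

In steady state, investment equals break-even investment: s·k^α = (n + δ)·k.
Rearranging, k^(1−α) = s / (n + δ).
k^0.68 = 0.42 / (0.023 + 0.104) = 0.42 / 0.127 = 3.3071
k* = 3.3071^(1/0.68) ≈ 5.8062
y* = (k*)^α = 5.8062^0.32 ≈ 1.7557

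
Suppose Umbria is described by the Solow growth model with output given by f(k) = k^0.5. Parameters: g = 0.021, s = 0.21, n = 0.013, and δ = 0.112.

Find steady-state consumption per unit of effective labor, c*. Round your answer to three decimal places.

In steady state, investment equals break-even investment: s·k^α = (n + g + δ)·k.
Dividing both sides by k: k^(1−α) = s / (n + g + δ).
k^0.5 = 0.21 / (0.013 + 0.021 + 0.112) = 0.21 / 0.146 = 1.4384
k* = 1.4384^(1/0.5) ≈ 2.0690
y* = (k*)^α = 2.0690^0.5 ≈ 1.4384
c* = (1 − s)·y* = (1 − 0.21) × 1.4384 ≈ 1.1363

c* ≈ 1.136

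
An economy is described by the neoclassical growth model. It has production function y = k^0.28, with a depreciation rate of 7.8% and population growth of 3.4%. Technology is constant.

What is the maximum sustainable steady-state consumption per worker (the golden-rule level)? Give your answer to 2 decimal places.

c_gold ≈ 1.03

At the golden rule, f'(k) = n + δ, so α·k^(α−1) = n + δ and k_gold = (α/(n + δ))^(1/(1−α)).
k_gold = (0.28/0.112)^(1/0.72) = 2.5000^1.3889 ≈ 3.5703
c_gold = f(k_gold) − (n + δ)·k_gold = 1.4281 − 0.112×3.5703 ≈ 1.0282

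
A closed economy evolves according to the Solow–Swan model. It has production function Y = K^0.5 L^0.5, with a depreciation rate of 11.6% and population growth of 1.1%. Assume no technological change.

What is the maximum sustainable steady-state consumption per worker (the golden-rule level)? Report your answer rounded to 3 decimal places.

c_gold ≈ 1.969

At the golden rule, f'(k) = n + δ, so α·k^(α−1) = n + δ and k_gold = (α/(n + δ))^(1/(1−α)).
k_gold = (0.5/0.127)^(1/0.5) = 3.9370^2 ≈ 15.5000
c_gold = f(k_gold) − (n + δ)·k_gold = 3.9370 − 0.127×15.5000 ≈ 1.9685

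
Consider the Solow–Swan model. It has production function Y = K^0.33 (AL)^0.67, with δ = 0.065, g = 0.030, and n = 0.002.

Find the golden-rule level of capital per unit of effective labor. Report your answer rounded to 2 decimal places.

The golden rule sets f'(k) = n + g + δ, i.e. α·k^(α−1) = n + g + δ.
So k^(1−α) = α / (n + g + δ) = 0.33 / 0.097 = 3.4021.
k_gold = 3.4021^(1/0.67) ≈ 6.2180

k_gold ≈ 6.22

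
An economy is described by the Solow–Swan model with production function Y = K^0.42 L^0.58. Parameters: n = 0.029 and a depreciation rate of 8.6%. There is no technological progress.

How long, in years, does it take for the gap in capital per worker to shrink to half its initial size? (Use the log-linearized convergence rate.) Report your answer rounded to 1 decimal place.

half-life ≈ 10.4 years

Near the steady state the convergence rate is λ = (1 − α)(n + δ).
λ = (1 − 0.42) × 0.115 = 0.58 × 0.115 = 0.0667
Half-life = ln 2 / λ = 0.6931 / 0.0667 ≈ 10.39 years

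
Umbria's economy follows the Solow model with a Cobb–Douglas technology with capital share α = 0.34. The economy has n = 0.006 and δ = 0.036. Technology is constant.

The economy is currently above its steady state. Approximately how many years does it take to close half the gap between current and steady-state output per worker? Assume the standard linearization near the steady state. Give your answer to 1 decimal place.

about 25.0 years

Near the steady state the convergence rate is λ = (1 − α)(n + δ).
λ = (1 − 0.34) × 0.042 = 0.66 × 0.042 = 0.02772
Half-life = ln 2 / λ = 0.6931 / 0.02772 ≈ 25.00 years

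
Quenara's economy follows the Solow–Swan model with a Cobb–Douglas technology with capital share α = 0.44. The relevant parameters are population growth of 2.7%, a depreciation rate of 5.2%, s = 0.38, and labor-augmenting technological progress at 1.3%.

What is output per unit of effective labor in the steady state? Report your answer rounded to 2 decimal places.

At the steady state, Δk = 0, so s·k^α = (n + g + δ)·k.
Dividing both sides by k: k^(1−α) = s / (n + g + δ).
k^0.56 = 0.38 / (0.027 + 0.013 + 0.052) = 0.38 / 0.092 = 4.1304
k* = 4.1304^(1/0.56) ≈ 12.5888
y* = (k*)^α = 12.5888^0.44 ≈ 3.0478

y* = 3.05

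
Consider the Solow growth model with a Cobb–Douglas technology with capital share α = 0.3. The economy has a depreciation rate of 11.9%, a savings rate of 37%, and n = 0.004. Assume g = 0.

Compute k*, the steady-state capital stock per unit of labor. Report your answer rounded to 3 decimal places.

In steady state, investment equals break-even investment: s·k^α = (n + δ)·k.
Dividing both sides by k: k^(1−α) = s / (n + δ).
k^0.7 = 0.37 / (0.004 + 0.119) = 0.37 / 0.123 = 3.0081
k* = 3.0081^(1/0.7) ≈ 4.8225

k* ≈ 4.823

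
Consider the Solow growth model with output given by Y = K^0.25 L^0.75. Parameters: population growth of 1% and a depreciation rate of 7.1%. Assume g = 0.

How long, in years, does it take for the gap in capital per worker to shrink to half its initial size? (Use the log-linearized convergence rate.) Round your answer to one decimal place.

Near the steady state the convergence rate is λ = (1 − α)(n + δ).
λ = (1 − 0.25) × 0.081 = 0.75 × 0.081 = 0.06075
Half-life = ln 2 / λ = 0.6931 / 0.06075 ≈ 11.41 years

about 11.4 years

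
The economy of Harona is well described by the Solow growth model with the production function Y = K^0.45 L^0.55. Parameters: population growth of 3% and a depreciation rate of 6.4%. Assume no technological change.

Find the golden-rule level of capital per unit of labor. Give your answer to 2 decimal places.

k_gold ≈ 17.24

The golden rule sets f'(k) = n + δ, i.e. α·k^(α−1) = n + δ.
So k^(1−α) = α / (n + δ) = 0.45 / 0.094 = 4.7872.
k_gold = 4.7872^(1/0.55) ≈ 17.2390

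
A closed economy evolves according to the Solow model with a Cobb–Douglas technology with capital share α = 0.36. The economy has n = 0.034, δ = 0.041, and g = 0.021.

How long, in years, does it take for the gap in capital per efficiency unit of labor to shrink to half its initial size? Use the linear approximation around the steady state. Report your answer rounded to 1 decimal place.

Near the steady state the convergence rate is λ = (1 − α)(n + g + δ).
λ = (1 − 0.36) × 0.096 = 0.64 × 0.096 = 0.06144
Half-life = ln 2 / λ = 0.6931 / 0.06144 ≈ 11.28 years

about 11.3 years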